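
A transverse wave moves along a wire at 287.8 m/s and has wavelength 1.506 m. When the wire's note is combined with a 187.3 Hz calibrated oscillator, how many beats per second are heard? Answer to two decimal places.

Source frequency f = v/λ = 287.8/1.506 = 191.1023 Hz.
f_beat = |191.1023 − 187.3| = 3.80 Hz.

3.80 Hz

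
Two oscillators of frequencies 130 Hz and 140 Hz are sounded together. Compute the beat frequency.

10 Hz

The beat frequency equals the magnitude of the frequency difference.
|130 − 140| = 10 Hz.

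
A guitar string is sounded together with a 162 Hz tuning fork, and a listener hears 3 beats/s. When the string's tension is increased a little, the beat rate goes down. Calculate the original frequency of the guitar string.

159 Hz

|f − 162| = 3, so the guitar string was at either 159 Hz or 165 Hz.
Higher tension means higher frequency; the adjustment raises the guitar string's frequency.
The beat rate fell, so the adjustment moved the guitar string toward 162 Hz — it must have started below the reference.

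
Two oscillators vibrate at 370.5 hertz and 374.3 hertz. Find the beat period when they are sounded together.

0.263 s

f_beat = |370.5 − 374.3| = 3.8 Hz.
Beat period T = 1 / f_beat = 1 / 3.8 s.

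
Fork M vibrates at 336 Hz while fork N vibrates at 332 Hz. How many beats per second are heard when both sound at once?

f_beat = |f₁ − f₂|.
|336 − 332| = 4 Hz.

4 Hz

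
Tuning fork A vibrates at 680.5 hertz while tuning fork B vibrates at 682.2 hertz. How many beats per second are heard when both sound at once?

1.7 Hz

Beats arise from superposition of two nearby frequencies; the beat rate is |f₁ − f₂|.
|680.5 − 682.2| = 1.7 Hz.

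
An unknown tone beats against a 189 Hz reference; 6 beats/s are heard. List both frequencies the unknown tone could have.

183 Hz or 195 Hz

|f − 189| = 6, so f = 189 ± 6.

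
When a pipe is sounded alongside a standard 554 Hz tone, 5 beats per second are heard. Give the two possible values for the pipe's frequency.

|f − 554| = 5, so f = 554 ± 5.

549 Hz or 559 Hz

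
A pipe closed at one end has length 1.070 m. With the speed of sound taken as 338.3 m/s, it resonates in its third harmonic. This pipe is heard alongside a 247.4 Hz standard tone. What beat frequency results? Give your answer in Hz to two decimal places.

Closed pipe (odd harmonics): f_n = n·v/(4L) = 3·338.3/(4·1.070) = 237.1262 Hz.
f_beat = |237.1262 − 247.4| = 10.27 Hz.

10.27 Hz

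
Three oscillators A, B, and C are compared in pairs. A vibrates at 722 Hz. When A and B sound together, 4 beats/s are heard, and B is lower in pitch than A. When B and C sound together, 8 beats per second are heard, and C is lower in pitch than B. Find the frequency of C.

B is below A, so f_B = 722 − 4 = 718 Hz.
C is below B, so f_C = 718 − 8 = 710 Hz.

710 Hz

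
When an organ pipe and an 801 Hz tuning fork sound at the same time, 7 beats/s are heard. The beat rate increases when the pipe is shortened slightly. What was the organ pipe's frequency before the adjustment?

|f − 801| = 7, so the organ pipe was at either 794 Hz or 808 Hz.
A shorter pipe has a higher fundamental; the adjustment raises the organ pipe's frequency.
The beat rate rose, so the adjustment moved the organ pipe further from 801 Hz — it was already above the reference.

808 Hz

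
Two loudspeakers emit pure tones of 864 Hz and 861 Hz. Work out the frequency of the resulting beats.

3 Hz

f_beat = |f₁ − f₂|.
|864 − 861| = 3 Hz.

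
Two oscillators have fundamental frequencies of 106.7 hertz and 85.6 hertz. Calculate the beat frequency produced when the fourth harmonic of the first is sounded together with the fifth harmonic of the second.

Fourth harmonic of the first: 4·106.7 = 426.8 Hz.
Fifth harmonic of the second: 5·85.6 = 428.0 Hz.
f_beat = |426.8 − 428.0| = 1.2 Hz.

1.2 Hz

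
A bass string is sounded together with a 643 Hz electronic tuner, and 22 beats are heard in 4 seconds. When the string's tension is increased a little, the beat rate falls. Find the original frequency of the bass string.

Beat frequency = 22/4 = 5.5 Hz.
|f − 643| = 5.5, so the bass string was at either 637.5 Hz or 648.5 Hz.
Higher tension means higher frequency; the adjustment raises the bass string's frequency.
The beat rate fell, so the adjustment moved the bass string toward 643 Hz — it must have started below the reference.

637.5 Hz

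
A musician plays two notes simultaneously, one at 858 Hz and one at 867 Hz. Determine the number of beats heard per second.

f_beat = |f₁ − f₂|.
|858 − 867| = 9 Hz.

9 Hz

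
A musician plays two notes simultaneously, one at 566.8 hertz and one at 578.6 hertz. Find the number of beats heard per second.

f_beat = |f₁ − f₂|.
|566.8 − 578.6| = 11.8 Hz.

11.8 Hz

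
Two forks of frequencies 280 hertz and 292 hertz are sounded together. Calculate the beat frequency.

The beat frequency equals the magnitude of the frequency difference.
|280 − 292| = 12 Hz.

12 Hz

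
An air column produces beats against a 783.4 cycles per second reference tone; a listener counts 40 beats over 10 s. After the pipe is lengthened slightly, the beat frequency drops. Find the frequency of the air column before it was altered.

Beat frequency = 40/10 = 4 Hz.
|f − 783.4| = 4, so the air column was at either 779.4 Hz or 787.4 Hz.
A longer pipe has a lower fundamental; the adjustment lowers the air column's frequency.
The beat rate fell, so the adjustment moved the air column toward 783.4 Hz — it must have started above the reference.

787.4 Hz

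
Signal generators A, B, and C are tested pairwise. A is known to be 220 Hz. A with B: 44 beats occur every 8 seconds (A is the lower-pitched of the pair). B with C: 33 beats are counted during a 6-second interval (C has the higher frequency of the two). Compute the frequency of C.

A–B: Beat frequency = 44/8 = 5.5 Hz.
B is above A, so f_B = 220 + 5.5 = 225.5 Hz.
B–C: Beat frequency = 33/6 = 5.5 Hz.
C is above B, so f_C = 225.5 + 5.5 = 231 Hz.

231 Hz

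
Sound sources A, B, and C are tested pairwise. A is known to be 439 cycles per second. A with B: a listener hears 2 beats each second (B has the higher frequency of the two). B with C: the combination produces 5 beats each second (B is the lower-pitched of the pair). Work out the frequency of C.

446 Hz

B is above A, so f_B = 439 + 2 = 441 Hz.
C is above B, so f_C = 441 + 5 = 446 Hz.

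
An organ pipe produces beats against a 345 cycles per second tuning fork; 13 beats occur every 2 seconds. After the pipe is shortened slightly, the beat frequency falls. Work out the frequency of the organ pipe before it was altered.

338.5 Hz

Beat frequency = 13/2 = 6.5 Hz.
|f − 345| = 6.5, so the organ pipe was at either 338.5 Hz or 351.5 Hz.
A shorter pipe has a higher fundamental; the adjustment raises the organ pipe's frequency.
The beat rate fell, so the adjustment moved the organ pipe toward 345 Hz — it must have started below the reference.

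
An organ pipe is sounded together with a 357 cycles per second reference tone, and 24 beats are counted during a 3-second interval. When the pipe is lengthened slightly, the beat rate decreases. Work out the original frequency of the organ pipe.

Beat frequency = 24/3 = 8 Hz.
|f − 357| = 8, so the organ pipe was at either 349 Hz or 365 Hz.
A longer pipe has a lower fundamental; the adjustment lowers the organ pipe's frequency.
The beat rate fell, so the adjustment moved the organ pipe toward 357 Hz — it must have started above the reference.

365 Hz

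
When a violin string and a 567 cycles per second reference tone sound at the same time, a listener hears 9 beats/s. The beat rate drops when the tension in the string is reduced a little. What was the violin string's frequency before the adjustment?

|f − 567| = 9, so the violin string was at either 558 Hz or 576 Hz.
Lower tension means lower frequency; the adjustment lowers the violin string's frequency.
The beat rate fell, so the adjustment moved the violin string toward 567 Hz — it must have started above the reference.

576 Hz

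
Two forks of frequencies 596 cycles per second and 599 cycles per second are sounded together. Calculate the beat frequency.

The beat frequency equals the magnitude of the frequency difference.
|596 − 599| = 3 Hz.

3 Hz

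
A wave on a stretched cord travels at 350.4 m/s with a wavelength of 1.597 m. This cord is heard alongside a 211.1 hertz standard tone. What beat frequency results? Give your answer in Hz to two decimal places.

8.31 Hz

Source frequency f = v/λ = 350.4/1.597 = 219.4114 Hz.
f_beat = |219.4114 − 211.1| = 8.31 Hz.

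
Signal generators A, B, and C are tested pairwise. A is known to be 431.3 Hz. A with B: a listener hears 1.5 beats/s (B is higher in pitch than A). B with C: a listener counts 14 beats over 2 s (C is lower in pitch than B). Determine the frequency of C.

B is above A, so f_B = 431.3 + 1.5 = 432.8 Hz.
B–C: Beat frequency = 14/2 = 7 Hz.
C is below B, so f_C = 432.8 − 7 = 425.8 Hz.

425.8 Hz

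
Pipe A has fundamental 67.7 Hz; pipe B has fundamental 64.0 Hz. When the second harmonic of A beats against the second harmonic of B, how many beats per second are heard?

7.4 Hz

Second harmonic of the first: 2·67.7 = 135.4 Hz.
Second harmonic of the second: 2·64.0 = 128.0 Hz.
f_beat = |135.4 − 128.0| = 7.4 Hz.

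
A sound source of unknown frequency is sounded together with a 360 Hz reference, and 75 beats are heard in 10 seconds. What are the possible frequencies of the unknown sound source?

Beat frequency = 75/10 = 7.5 Hz.
|f − 360| = 7.5, so f = 360 ± 7.5.

352.5 Hz or 367.5 Hz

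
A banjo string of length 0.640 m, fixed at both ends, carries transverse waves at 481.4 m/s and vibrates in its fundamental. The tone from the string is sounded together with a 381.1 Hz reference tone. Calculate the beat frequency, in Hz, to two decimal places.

For a string fixed at both ends, f_n = n·v/(2L) = 1·481.4/(2·0.640) = 376.0938 Hz.
f_beat = |376.0938 − 381.1| = 5.01 Hz.

5.01 Hz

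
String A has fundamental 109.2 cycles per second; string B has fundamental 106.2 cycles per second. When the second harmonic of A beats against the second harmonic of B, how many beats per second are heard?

Second harmonic of the first: 2·109.2 = 218.4 Hz.
Second harmonic of the second: 2·106.2 = 212.4 Hz.
f_beat = |218.4 − 212.4| = 6.0 Hz.

6.0 Hz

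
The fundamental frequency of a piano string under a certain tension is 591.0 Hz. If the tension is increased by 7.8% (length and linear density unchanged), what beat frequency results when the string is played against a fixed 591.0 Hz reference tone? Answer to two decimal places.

For a string, f ∝ √T, so the new frequency is 591.0·√1.078 = 613.6163 Hz.
f_beat = |613.6163 − 591.0| = 22.62 Hz.

22.62 Hz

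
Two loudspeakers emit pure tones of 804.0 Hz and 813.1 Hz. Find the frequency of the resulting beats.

Beats arise from superposition of two nearby frequencies; the beat rate is |f₁ − f₂|.
|804.0 − 813.1| = 9.1 Hz.

9.1 Hz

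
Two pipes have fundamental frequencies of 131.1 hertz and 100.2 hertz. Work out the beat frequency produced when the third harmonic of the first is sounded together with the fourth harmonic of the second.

Third harmonic of the first: 3·131.1 = 393.3 Hz.
Fourth harmonic of the second: 4·100.2 = 400.8 Hz.
f_beat = |393.3 − 400.8| = 7.5 Hz.

7.5 Hz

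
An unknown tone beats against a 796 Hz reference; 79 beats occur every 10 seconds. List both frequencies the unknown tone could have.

Beat frequency = 79/10 = 7.9 Hz.
|f − 796| = 7.9, so f = 796 ± 7.9.

788.1 Hz or 803.9 Hz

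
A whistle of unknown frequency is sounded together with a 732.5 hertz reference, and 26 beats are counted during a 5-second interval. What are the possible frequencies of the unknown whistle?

Beat frequency = 26/5 = 5.2 Hz.
|f − 732.5| = 5.2, so f = 732.5 ± 5.2.

727.3 Hz or 737.7 Hz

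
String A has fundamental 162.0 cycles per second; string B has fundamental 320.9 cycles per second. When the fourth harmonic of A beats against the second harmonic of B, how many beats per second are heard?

Fourth harmonic of the first: 4·162.0 = 648.0 Hz.
Second harmonic of the second: 2·320.9 = 641.8 Hz.
f_beat = |648.0 − 641.8| = 6.2 Hz.

6.2 Hz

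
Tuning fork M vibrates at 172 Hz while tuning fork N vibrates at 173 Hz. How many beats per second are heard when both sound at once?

Beats arise from superposition of two nearby frequencies; the beat rate is |f₁ − f₂|.
|172 − 173| = 1 Hz.

1 Hz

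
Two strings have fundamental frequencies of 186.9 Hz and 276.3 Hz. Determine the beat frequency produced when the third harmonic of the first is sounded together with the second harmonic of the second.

Third harmonic of the first: 3·186.9 = 560.7 Hz.
Second harmonic of the second: 2·276.3 = 552.6 Hz.
f_beat = |560.7 − 552.6| = 8.1 Hz.

8.1 Hz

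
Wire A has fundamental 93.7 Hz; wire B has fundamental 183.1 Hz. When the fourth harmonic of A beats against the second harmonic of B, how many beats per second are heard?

8.6 Hz

Fourth harmonic of the first: 4·93.7 = 374.8 Hz.
Second harmonic of the second: 2·183.1 = 366.2 Hz.
f_beat = |374.8 − 366.2| = 8.6 Hz.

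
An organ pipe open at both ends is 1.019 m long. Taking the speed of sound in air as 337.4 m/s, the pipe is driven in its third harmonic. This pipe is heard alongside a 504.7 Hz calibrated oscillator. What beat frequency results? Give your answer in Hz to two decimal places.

8.04 Hz

Open pipe: f_n = n·v/(2L) = 3·337.4/(2·1.019) = 496.6634 Hz.
f_beat = |496.6634 − 504.7| = 8.04 Hz.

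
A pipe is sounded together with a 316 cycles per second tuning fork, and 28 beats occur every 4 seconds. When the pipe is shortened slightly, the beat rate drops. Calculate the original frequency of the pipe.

309 Hz

Beat frequency = 28/4 = 7 Hz.
|f − 316| = 7, so the pipe was at either 309 Hz or 323 Hz.
A shorter pipe has a higher fundamental; the adjustment raises the pipe's frequency.
The beat rate fell, so the adjustment moved the pipe toward 316 Hz — it must have started below the reference.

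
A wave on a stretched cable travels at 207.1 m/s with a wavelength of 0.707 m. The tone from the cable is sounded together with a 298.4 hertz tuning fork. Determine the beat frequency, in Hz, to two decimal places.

5.47 Hz

Source frequency f = v/λ = 207.1/0.707 = 292.9279 Hz.
f_beat = |292.9279 − 298.4| = 5.47 Hz.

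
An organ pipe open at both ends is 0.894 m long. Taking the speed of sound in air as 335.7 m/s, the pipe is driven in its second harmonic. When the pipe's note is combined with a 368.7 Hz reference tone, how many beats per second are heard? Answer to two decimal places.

Open pipe: f_n = n·v/(2L) = 2·335.7/(2·0.894) = 375.5034 Hz.
f_beat = |375.5034 − 368.7| = 6.80 Hz.

6.80 Hz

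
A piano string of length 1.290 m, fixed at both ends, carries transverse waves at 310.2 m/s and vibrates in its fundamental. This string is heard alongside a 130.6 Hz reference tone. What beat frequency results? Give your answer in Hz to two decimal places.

For a string fixed at both ends, f_n = n·v/(2L) = 1·310.2/(2·1.290) = 120.2326 Hz.
f_beat = |120.2326 − 130.6| = 10.37 Hz.

10.37 Hz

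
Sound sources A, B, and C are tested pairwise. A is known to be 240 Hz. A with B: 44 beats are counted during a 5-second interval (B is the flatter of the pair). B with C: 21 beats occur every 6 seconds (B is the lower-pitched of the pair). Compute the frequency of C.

234.7 Hz

A–B: Beat frequency = 44/5 = 8.8 Hz.
B is below A, so f_B = 240 − 8.8 = 231.2 Hz.
B–C: Beat frequency = 21/6 = 3.5 Hz.
C is above B, so f_C = 231.2 + 3.5 = 234.7 Hz.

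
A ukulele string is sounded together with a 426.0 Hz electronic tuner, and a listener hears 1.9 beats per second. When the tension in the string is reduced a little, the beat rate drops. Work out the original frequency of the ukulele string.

427.9 Hz

|f − 426.0| = 1.9, so the ukulele string was at either 424.1 Hz or 427.9 Hz.
Lower tension means lower frequency; the adjustment lowers the ukulele string's frequency.
The beat rate fell, so the adjustment moved the ukulele string toward 426.0 Hz — it must have started above the reference.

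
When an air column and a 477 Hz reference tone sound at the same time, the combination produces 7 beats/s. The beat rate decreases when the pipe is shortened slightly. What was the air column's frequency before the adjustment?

470 Hz

|f − 477| = 7, so the air column was at either 470 Hz or 484 Hz.
A shorter pipe has a higher fundamental; the adjustment raises the air column's frequency.
The beat rate fell, so the adjustment moved the air column toward 477 Hz — it must have started below the reference.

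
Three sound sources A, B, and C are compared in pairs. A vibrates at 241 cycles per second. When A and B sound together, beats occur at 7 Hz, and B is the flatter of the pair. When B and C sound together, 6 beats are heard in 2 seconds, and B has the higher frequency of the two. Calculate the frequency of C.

231 Hz

B is below A, so f_B = 241 − 7 = 234 Hz.
B–C: Beat frequency = 6/2 = 3 Hz.
C is below B, so f_C = 234 − 3 = 231 Hz.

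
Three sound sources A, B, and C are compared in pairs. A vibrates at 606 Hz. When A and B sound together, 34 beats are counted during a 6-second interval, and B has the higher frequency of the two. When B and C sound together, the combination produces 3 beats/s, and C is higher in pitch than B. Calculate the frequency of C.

A–B: Beat frequency = 34/6 = 5.6667 Hz.
B is above A, so f_B = 606 + 5.6667 = 611.6667 Hz.
C is above B, so f_C = 611.6667 + 3 = 614.6667 Hz.

614.6667 Hz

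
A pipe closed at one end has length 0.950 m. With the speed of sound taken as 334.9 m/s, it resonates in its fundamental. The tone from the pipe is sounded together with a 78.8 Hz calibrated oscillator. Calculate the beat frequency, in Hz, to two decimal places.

9.33 Hz

Closed pipe (odd harmonics): f_n = n·v/(4L) = 1·334.9/(4·0.950) = 88.1316 Hz.
f_beat = |88.1316 − 78.8| = 9.33 Hz.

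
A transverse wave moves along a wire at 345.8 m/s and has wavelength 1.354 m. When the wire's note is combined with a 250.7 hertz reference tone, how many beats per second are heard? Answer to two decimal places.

4.69 Hz

Source frequency f = v/λ = 345.8/1.354 = 255.3914 Hz.
f_beat = |255.3914 − 250.7| = 4.69 Hz.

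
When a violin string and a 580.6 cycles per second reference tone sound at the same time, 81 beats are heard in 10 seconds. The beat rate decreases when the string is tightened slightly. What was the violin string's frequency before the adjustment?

Beat frequency = 81/10 = 8.1 Hz.
|f − 580.6| = 8.1, so the violin string was at either 572.5 Hz or 588.7 Hz.
Increasing tension raises a string's frequency; the adjustment raises the violin string's frequency.
The beat rate fell, so the adjustment moved the violin string toward 580.6 Hz — it must have started below the reference.

572.5 Hz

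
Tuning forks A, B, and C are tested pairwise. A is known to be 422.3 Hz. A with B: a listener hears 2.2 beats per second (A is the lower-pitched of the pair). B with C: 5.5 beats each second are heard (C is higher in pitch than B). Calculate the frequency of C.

B is above A, so f_B = 422.3 + 2.2 = 424.5 Hz.
C is above B, so f_C = 424.5 + 5.5 = 430 Hz.

430 Hz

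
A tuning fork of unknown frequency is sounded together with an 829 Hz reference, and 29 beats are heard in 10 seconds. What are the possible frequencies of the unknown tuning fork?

826.1 Hz or 831.9 Hz

Beat frequency = 29/10 = 2.9 Hz.
|f − 829| = 2.9, so f = 829 ± 2.9.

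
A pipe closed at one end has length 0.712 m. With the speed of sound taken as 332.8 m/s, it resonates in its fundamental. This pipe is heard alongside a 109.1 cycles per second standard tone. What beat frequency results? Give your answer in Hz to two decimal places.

Closed pipe (odd harmonics): f_n = n·v/(4L) = 1·332.8/(4·0.712) = 116.8539 Hz.
f_beat = |116.8539 − 109.1| = 7.75 Hz.

7.75 Hz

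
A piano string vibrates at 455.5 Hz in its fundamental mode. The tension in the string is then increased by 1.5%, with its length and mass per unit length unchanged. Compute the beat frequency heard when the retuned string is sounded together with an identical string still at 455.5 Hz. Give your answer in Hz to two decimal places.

For a string, f ∝ √T, so the new frequency is 455.5·√1.015 = 458.9035 Hz.
f_beat = |458.9035 − 455.5| = 3.40 Hz.

3.40 Hz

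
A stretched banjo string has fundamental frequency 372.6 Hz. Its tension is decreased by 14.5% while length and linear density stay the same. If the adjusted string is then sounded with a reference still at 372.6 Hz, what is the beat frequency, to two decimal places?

28.07 Hz

For a string, f ∝ √T, so the new frequency is 372.6·√0.855 = 344.5291 Hz.
f_beat = |344.5291 − 372.6| = 28.07 Hz.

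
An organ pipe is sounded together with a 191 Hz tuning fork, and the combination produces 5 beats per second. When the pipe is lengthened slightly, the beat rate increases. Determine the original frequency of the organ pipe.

|f − 191| = 5, so the organ pipe was at either 186 Hz or 196 Hz.
A longer pipe has a lower fundamental; the adjustment lowers the organ pipe's frequency.
The beat rate rose, so the adjustment moved the organ pipe further from 191 Hz — it was already below the reference.

186 Hz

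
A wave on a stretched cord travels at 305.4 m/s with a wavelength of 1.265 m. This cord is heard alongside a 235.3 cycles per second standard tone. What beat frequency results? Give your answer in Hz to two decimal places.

Source frequency f = v/λ = 305.4/1.265 = 241.4229 Hz.
f_beat = |241.4229 − 235.3| = 6.12 Hz.

6.12 Hz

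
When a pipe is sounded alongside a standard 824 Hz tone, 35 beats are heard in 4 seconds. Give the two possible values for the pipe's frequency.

Beat frequency = 35/4 = 8.75 Hz.
|f − 824| = 8.75, so f = 824 ± 8.75.

815.25 Hz or 832.75 Hz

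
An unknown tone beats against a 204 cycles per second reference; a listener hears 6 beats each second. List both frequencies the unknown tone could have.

198 Hz or 210 Hz

|f − 204| = 6, so f = 204 ± 6.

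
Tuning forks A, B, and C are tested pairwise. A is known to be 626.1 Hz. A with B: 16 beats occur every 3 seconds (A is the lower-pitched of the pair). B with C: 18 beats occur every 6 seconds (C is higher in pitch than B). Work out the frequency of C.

A–B: Beat frequency = 16/3 = 5.3333 Hz.
B is above A, so f_B = 626.1 + 5.3333 = 631.4333 Hz.
B–C: Beat frequency = 18/6 = 3 Hz.
C is above B, so f_C = 631.4333 + 3 = 634.4333 Hz.

634.4333 Hz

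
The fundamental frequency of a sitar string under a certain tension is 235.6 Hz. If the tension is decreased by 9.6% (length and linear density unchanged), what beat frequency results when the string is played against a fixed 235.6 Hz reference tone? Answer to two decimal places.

11.59 Hz

For a string, f ∝ √T, so the new frequency is 235.6·√0.904 = 224.0059 Hz.
f_beat = |224.0059 − 235.6| = 11.59 Hz.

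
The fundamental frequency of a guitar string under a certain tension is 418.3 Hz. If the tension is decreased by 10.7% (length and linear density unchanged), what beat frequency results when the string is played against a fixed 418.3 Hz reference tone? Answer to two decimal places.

23.01 Hz

For a string, f ∝ √T, so the new frequency is 418.3·√0.893 = 395.2880 Hz.
f_beat = |395.2880 − 418.3| = 23.01 Hz.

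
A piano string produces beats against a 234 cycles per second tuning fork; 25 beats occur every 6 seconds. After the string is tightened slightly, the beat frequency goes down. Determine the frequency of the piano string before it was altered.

Beat frequency = 25/6 = 4.1667 Hz.
|f − 234| = 4.1667, so the piano string was at either 229.8333 Hz or 238.1667 Hz.
Increasing tension raises a string's frequency; the adjustment raises the piano string's frequency.
The beat rate fell, so the adjustment moved the piano string toward 234 Hz — it must have started below the reference.

229.8333 Hz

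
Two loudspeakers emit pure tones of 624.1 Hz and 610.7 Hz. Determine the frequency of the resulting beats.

13.4 Hz

f_beat = |f₁ − f₂|.
|624.1 − 610.7| = 13.4 Hz.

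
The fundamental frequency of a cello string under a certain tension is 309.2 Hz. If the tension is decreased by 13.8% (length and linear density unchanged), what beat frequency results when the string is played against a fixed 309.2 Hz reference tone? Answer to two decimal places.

22.13 Hz

For a string, f ∝ √T, so the new frequency is 309.2·√0.862 = 287.0735 Hz.
f_beat = |287.0735 − 309.2| = 22.13 Hz.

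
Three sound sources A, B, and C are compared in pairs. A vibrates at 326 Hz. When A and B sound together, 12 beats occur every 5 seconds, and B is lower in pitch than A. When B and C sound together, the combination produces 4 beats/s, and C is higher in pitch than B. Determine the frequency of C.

327.6 Hz

A–B: Beat frequency = 12/5 = 2.4 Hz.
B is below A, so f_B = 326 − 2.4 = 323.6 Hz.
C is above B, so f_C = 323.6 + 4 = 327.6 Hz.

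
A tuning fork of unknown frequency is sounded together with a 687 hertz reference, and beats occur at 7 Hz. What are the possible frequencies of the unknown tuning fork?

|f − 687| = 7, so f = 687 ± 7.

680 Hz or 694 Hz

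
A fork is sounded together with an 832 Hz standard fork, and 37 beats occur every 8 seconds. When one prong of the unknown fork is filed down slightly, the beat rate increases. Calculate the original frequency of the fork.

836.625 Hz

Beat frequency = 37/8 = 4.625 Hz.
|f − 832| = 4.625, so the fork was at either 827.375 Hz or 836.625 Hz.
Filing a prong removes mass and raises the fork's frequency; the adjustment raises the fork's frequency.
The beat rate rose, so the adjustment moved the fork further from 832 Hz — it was already above the reference.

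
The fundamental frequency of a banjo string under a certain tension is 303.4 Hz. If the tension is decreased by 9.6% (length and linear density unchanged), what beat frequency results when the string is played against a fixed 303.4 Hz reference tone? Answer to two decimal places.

For a string, f ∝ √T, so the new frequency is 303.4·√0.904 = 288.4694 Hz.
f_beat = |288.4694 − 303.4| = 14.93 Hz.

14.93 Hz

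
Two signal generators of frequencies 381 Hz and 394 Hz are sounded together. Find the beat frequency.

13 Hz

Beats arise from superposition of two nearby frequencies; the beat rate is |f₁ − f₂|.
|381 − 394| = 13 Hz.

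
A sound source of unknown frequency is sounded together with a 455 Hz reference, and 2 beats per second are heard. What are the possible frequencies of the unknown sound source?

453 Hz or 457 Hz

|f − 455| = 2, so f = 455 ± 2.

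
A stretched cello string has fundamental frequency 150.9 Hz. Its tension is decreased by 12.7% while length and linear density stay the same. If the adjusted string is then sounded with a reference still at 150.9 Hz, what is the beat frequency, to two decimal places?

9.91 Hz

For a string, f ∝ √T, so the new frequency is 150.9·√0.873 = 140.9926 Hz.
f_beat = |140.9926 − 150.9| = 9.91 Hz.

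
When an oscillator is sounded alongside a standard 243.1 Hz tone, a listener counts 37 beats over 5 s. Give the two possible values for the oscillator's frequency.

Beat frequency = 37/5 = 7.4 Hz.
|f − 243.1| = 7.4, so f = 243.1 ± 7.4.

235.7 Hz or 250.5 Hz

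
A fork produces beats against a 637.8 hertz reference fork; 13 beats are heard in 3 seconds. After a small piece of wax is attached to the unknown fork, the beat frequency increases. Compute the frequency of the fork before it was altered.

Beat frequency = 13/3 = 4.3333 Hz.
|f − 637.8| = 4.3333, so the fork was at either 633.4667 Hz or 642.1333 Hz.
Loading a fork with wax lowers its frequency; the adjustment lowers the fork's frequency.
The beat rate rose, so the adjustment moved the fork further from 637.8 Hz — it was already below the reference.

633.4667 Hz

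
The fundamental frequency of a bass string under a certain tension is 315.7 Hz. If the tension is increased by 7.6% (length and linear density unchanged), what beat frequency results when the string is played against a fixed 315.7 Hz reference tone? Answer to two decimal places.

11.78 Hz

For a string, f ∝ √T, so the new frequency is 315.7·√1.076 = 327.4769 Hz.
f_beat = |327.4769 − 315.7| = 11.78 Hz.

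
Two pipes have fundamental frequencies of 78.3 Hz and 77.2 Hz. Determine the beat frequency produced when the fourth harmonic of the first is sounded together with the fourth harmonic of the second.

Fourth harmonic of the first: 4·78.3 = 313.2 Hz.
Fourth harmonic of the second: 4·77.2 = 308.8 Hz.
f_beat = |313.2 − 308.8| = 4.4 Hz.

4.4 Hz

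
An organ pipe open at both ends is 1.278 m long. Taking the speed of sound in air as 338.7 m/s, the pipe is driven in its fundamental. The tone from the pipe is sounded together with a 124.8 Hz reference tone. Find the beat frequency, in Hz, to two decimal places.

7.71 Hz

Open pipe: f_n = n·v/(2L) = 1·338.7/(2·1.278) = 132.5117 Hz.
f_beat = |132.5117 − 124.8| = 7.71 Hz.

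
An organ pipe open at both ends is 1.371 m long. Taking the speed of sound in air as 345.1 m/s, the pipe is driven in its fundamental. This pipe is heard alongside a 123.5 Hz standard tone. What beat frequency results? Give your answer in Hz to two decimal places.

Open pipe: f_n = n·v/(2L) = 1·345.1/(2·1.371) = 125.8570 Hz.
f_beat = |125.8570 − 123.5| = 2.36 Hz.

2.36 Hz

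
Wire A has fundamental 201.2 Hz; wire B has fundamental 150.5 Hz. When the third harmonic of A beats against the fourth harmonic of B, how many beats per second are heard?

Third harmonic of the first: 3·201.2 = 603.6 Hz.
Fourth harmonic of the second: 4·150.5 = 602.0 Hz.
f_beat = |603.6 − 602.0| = 1.6 Hz.

1.6 Hz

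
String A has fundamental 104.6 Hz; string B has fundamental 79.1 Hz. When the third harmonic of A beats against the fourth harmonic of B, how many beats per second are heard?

2.6 Hz

Third harmonic of the first: 3·104.6 = 313.8 Hz.
Fourth harmonic of the second: 4·79.1 = 316.4 Hz.
f_beat = |313.8 − 316.4| = 2.6 Hz.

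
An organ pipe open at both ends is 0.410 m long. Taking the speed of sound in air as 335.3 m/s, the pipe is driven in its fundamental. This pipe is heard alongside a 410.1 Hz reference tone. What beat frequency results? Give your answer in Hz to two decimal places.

1.20 Hz

Open pipe: f_n = n·v/(2L) = 1·335.3/(2·0.410) = 408.9024 Hz.
f_beat = |408.9024 − 410.1| = 1.20 Hz.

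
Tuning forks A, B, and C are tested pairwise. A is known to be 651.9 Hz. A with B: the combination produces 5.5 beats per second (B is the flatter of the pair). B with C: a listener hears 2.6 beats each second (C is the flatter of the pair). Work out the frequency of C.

643.8 Hz

B is below A, so f_B = 651.9 − 5.5 = 646.4 Hz.
C is below B, so f_C = 646.4 − 2.6 = 643.8 Hz.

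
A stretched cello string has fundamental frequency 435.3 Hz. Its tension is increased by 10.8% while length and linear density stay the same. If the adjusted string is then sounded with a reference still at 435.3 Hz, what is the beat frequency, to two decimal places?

For a string, f ∝ √T, so the new frequency is 435.3·√1.108 = 458.2037 Hz.
f_beat = |458.2037 − 435.3| = 22.90 Hz.

22.90 Hz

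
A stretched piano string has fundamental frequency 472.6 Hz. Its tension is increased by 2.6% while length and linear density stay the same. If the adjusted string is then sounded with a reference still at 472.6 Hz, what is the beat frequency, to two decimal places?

For a string, f ∝ √T, so the new frequency is 472.6·√1.026 = 478.7044 Hz.
f_beat = |478.7044 − 472.6| = 6.10 Hz.

6.10 Hz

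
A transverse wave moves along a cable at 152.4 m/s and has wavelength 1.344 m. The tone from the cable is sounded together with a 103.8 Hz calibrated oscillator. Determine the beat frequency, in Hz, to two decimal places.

9.59 Hz

Source frequency f = v/λ = 152.4/1.344 = 113.3929 Hz.
f_beat = |113.3929 − 103.8| = 9.59 Hz.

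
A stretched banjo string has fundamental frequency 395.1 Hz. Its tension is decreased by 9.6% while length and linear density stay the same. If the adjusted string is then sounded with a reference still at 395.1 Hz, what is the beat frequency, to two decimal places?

For a string, f ∝ √T, so the new frequency is 395.1·√0.904 = 375.6568 Hz.
f_beat = |375.6568 − 395.1| = 19.44 Hz.

19.44 Hz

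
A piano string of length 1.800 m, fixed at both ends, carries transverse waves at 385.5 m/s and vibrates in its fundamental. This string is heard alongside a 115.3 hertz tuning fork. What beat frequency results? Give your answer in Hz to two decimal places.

8.22 Hz

For a string fixed at both ends, f_n = n·v/(2L) = 1·385.5/(2·1.800) = 107.0833 Hz.
f_beat = |107.0833 − 115.3| = 8.22 Hz.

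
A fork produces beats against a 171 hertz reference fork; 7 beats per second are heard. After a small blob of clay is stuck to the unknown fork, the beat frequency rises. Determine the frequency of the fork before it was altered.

|f − 171| = 7, so the fork was at either 164 Hz or 178 Hz.
Adding mass to a fork lowers its frequency; the adjustment lowers the fork's frequency.
The beat rate rose, so the adjustment moved the fork further from 171 Hz — it was already below the reference.

164 Hz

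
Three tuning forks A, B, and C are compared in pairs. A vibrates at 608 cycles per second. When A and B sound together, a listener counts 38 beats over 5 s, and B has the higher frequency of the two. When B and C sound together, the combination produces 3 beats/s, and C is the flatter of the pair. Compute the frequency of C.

612.6 Hz

A–B: Beat frequency = 38/5 = 7.6 Hz.
B is above A, so f_B = 608 + 7.6 = 615.6 Hz.
C is below B, so f_C = 615.6 − 3 = 612.6 Hz.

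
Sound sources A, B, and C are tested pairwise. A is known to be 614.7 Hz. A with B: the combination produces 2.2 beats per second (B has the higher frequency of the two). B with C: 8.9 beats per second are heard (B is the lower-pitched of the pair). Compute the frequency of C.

B is above A, so f_B = 614.7 + 2.2 = 616.9 Hz.
C is above B, so f_C = 616.9 + 8.9 = 625.8 Hz.

625.8 Hz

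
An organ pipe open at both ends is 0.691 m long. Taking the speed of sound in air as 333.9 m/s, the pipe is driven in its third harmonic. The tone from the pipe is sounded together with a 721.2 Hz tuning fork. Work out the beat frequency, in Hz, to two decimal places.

3.62 Hz

Open pipe: f_n = n·v/(2L) = 3·333.9/(2·0.691) = 724.8191 Hz.
f_beat = |724.8191 − 721.2| = 3.62 Hz.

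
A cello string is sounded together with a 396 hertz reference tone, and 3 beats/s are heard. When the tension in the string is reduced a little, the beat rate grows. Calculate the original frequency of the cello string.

393 Hz

|f − 396| = 3, so the cello string was at either 393 Hz or 399 Hz.
Lower tension means lower frequency; the adjustment lowers the cello string's frequency.
The beat rate rose, so the adjustment moved the cello string further from 396 Hz — it was already below the reference.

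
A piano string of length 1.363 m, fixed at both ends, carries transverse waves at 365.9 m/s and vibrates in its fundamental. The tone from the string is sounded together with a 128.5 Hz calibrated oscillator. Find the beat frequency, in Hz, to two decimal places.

For a string fixed at both ends, f_n = n·v/(2L) = 1·365.9/(2·1.363) = 134.2260 Hz.
f_beat = |134.2260 − 128.5| = 5.73 Hz.

5.73 Hz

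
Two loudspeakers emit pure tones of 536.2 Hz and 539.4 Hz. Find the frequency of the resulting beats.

The beat frequency equals the magnitude of the frequency difference.
|536.2 − 539.4| = 3.2 Hz.

3.2 Hz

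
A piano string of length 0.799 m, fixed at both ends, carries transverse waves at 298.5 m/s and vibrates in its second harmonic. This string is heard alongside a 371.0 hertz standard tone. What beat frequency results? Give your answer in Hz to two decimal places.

For a string fixed at both ends, f_n = n·v/(2L) = 2·298.5/(2·0.799) = 373.5920 Hz.
f_beat = |373.5920 − 371.0| = 2.59 Hz.

2.59 Hz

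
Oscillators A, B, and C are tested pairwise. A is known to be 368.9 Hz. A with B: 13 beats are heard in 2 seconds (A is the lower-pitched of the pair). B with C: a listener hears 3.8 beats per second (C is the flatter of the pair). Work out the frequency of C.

371.6 Hz

A–B: Beat frequency = 13/2 = 6.5 Hz.
B is above A, so f_B = 368.9 + 6.5 = 375.4 Hz.
C is below B, so f_C = 375.4 − 3.8 = 371.6 Hz.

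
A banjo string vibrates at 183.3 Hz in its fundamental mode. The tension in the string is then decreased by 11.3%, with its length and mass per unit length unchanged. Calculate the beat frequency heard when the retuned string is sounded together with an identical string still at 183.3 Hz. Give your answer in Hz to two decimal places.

For a string, f ∝ √T, so the new frequency is 183.3·√0.887 = 172.6332 Hz.
f_beat = |172.6332 − 183.3| = 10.67 Hz.

10.67 Hz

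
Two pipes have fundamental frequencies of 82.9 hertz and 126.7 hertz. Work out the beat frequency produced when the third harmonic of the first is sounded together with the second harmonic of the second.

4.7 Hz

Third harmonic of the first: 3·82.9 = 248.7 Hz.
Second harmonic of the second: 2·126.7 = 253.4 Hz.
f_beat = |248.7 − 253.4| = 4.7 Hz.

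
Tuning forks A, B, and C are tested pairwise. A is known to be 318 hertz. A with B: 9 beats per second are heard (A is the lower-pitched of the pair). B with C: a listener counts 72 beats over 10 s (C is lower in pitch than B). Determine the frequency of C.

B is above A, so f_B = 318 + 9 = 327 Hz.
B–C: Beat frequency = 72/10 = 7.2 Hz.
C is below B, so f_C = 327 − 7.2 = 319.8 Hz.

319.8 Hz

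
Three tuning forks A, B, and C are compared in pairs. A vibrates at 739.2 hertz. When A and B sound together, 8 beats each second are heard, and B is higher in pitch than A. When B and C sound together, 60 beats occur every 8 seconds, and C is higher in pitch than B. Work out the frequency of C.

B is above A, so f_B = 739.2 + 8 = 747.2 Hz.
B–C: Beat frequency = 60/8 = 7.5 Hz.
C is above B, so f_C = 747.2 + 7.5 = 754.7 Hz.

754.7 Hz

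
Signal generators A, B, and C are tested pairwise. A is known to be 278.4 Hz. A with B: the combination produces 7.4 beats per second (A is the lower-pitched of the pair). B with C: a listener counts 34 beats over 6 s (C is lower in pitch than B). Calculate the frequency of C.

280.1333 Hz

B is above A, so f_B = 278.4 + 7.4 = 285.8 Hz.
B–C: Beat frequency = 34/6 = 5.6667 Hz.
C is below B, so f_C = 285.8 − 5.6667 = 280.1333 Hz.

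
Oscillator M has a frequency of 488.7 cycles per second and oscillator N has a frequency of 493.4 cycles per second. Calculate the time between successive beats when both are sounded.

f_beat = |488.7 − 493.4| = 4.7 Hz.
Beat period T = 1 / f_beat = 1 / 4.7 s.

0.213 s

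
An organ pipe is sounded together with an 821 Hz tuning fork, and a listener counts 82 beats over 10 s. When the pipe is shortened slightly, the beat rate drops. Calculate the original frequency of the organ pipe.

812.8 Hz

Beat frequency = 82/10 = 8.2 Hz.
|f − 821| = 8.2, so the organ pipe was at either 812.8 Hz or 829.2 Hz.
A shorter pipe has a higher fundamental; the adjustment raises the organ pipe's frequency.
The beat rate fell, so the adjustment moved the organ pipe toward 821 Hz — it must have started below the reference.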